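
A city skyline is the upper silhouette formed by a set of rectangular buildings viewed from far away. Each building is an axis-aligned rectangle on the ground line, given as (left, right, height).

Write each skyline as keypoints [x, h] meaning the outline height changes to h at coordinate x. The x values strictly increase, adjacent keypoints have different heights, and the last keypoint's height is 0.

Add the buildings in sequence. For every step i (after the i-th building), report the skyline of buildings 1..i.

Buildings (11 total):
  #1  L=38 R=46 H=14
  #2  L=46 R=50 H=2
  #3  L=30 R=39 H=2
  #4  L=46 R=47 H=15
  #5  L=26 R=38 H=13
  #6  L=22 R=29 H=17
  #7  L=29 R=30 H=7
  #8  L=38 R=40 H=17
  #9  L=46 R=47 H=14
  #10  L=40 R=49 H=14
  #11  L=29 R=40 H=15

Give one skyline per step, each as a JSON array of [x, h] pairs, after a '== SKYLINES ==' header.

== SKYLINES ==
[[38,14],[46,0]]
[[38,14],[46,2],[50,0]]
[[30,2],[38,14],[46,2],[50,0]]
[[30,2],[38,14],[46,15],[47,2],[50,0]]
[[26,13],[38,14],[46,15],[47,2],[50,0]]
[[22,17],[29,13],[38,14],[46,15],[47,2],[50,0]]
[[22,17],[29,13],[38,14],[46,15],[47,2],[50,0]]
[[22,17],[29,13],[38,17],[40,14],[46,15],[47,2],[50,0]]
[[22,17],[29,13],[38,17],[40,14],[46,15],[47,2],[50,0]]
[[22,17],[29,13],[38,17],[40,14],[46,15],[47,14],[49,2],[50,0]]
[[22,17],[29,15],[38,17],[40,14],[46,15],[47,14],[49,2],[50,0]]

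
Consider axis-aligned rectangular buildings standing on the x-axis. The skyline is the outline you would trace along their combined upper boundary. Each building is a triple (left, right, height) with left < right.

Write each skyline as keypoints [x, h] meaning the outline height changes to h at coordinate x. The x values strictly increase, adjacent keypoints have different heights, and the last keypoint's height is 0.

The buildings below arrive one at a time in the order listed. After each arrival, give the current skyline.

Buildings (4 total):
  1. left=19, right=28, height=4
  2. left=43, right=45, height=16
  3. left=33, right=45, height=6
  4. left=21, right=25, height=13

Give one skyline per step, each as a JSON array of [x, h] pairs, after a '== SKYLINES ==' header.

== SKYLINES ==
[[19,4],[28,0]]
[[19,4],[28,0],[43,16],[45,0]]
[[19,4],[28,0],[33,6],[43,16],[45,0]]
[[19,4],[21,13],[25,4],[28,0],[33,6],[43,16],[45,0]]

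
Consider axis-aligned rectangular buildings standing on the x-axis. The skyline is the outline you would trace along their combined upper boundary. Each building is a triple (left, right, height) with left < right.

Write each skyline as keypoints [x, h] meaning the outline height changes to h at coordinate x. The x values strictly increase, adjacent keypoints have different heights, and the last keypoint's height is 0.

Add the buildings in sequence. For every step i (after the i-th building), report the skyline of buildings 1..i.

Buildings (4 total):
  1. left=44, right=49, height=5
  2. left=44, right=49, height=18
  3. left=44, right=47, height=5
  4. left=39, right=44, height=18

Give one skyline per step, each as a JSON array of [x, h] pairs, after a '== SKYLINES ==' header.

== SKYLINES ==
[[44,5],[49,0]]
[[44,18],[49,0]]
[[44,18],[49,0]]
[[39,18],[49,0]]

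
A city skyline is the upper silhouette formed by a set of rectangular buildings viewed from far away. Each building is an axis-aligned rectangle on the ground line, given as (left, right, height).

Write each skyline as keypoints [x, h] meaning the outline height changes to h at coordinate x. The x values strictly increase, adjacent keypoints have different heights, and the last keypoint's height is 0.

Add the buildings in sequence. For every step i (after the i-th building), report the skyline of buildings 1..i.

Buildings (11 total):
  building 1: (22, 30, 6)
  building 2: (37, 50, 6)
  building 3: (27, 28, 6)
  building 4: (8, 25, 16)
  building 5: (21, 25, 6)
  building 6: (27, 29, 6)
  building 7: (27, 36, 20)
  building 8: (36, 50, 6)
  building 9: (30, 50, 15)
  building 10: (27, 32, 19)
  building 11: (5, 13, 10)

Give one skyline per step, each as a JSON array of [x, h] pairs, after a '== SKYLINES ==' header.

== SKYLINES ==
[[22,6],[30,0]]
[[22,6],[30,0],[37,6],[50,0]]
[[22,6],[30,0],[37,6],[50,0]]
[[8,16],[25,6],[30,0],[37,6],[50,0]]
[[8,16],[25,6],[30,0],[37,6],[50,0]]
[[8,16],[25,6],[30,0],[37,6],[50,0]]
[[8,16],[25,6],[27,20],[36,0],[37,6],[50,0]]
[[8,16],[25,6],[27,20],[36,6],[50,0]]
[[8,16],[25,6],[27,20],[36,15],[50,0]]
[[8,16],[25,6],[27,20],[36,15],[50,0]]
[[5,10],[8,16],[25,6],[27,20],[36,15],[50,0]]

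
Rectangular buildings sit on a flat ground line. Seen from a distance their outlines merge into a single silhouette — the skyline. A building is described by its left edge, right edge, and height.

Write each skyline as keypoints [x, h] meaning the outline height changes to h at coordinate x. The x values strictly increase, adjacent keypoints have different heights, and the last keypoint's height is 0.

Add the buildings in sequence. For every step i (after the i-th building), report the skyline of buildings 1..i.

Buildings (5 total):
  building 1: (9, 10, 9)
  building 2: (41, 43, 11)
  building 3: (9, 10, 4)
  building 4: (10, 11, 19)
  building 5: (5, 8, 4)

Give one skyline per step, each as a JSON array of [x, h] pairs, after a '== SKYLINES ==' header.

== SKYLINES ==
[[9,9],[10,0]]
[[9,9],[10,0],[41,11],[43,0]]
[[9,9],[10,0],[41,11],[43,0]]
[[9,9],[10,19],[11,0],[41,11],[43,0]]
[[5,4],[8,0],[9,9],[10,19],[11,0],[41,11],[43,0]]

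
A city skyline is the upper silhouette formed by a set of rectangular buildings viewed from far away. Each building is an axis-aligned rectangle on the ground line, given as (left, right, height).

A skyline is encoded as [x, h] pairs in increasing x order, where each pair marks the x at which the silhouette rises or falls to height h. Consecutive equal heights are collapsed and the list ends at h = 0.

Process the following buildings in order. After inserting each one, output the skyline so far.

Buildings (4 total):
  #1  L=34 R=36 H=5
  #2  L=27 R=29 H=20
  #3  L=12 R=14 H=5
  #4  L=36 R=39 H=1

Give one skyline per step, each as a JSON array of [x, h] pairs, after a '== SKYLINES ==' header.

== SKYLINES ==
[[34,5],[36,0]]
[[27,20],[29,0],[34,5],[36,0]]
[[12,5],[14,0],[27,20],[29,0],[34,5],[36,0]]
[[12,5],[14,0],[27,20],[29,0],[34,5],[36,1],[39,0]]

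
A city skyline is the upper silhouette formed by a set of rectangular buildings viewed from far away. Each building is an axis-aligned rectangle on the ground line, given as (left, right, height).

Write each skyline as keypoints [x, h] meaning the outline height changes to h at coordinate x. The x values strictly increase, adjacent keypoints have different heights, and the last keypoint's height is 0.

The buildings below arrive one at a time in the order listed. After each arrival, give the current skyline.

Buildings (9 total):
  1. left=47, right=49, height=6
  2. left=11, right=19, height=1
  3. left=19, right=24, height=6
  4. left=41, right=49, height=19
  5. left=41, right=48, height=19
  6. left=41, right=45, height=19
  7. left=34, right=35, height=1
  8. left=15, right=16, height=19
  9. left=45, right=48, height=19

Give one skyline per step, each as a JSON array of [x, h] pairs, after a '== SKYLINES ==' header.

== SKYLINES ==
[[47,6],[49,0]]
[[11,1],[19,0],[47,6],[49,0]]
[[11,1],[19,6],[24,0],[47,6],[49,0]]
[[11,1],[19,6],[24,0],[41,19],[49,0]]
[[11,1],[19,6],[24,0],[41,19],[49,0]]
[[11,1],[19,6],[24,0],[41,19],[49,0]]
[[11,1],[19,6],[24,0],[34,1],[35,0],[41,19],[49,0]]
[[11,1],[15,19],[16,1],[19,6],[24,0],[34,1],[35,0],[41,19],[49,0]]
[[11,1],[15,19],[16,1],[19,6],[24,0],[34,1],[35,0],[41,19],[49,0]]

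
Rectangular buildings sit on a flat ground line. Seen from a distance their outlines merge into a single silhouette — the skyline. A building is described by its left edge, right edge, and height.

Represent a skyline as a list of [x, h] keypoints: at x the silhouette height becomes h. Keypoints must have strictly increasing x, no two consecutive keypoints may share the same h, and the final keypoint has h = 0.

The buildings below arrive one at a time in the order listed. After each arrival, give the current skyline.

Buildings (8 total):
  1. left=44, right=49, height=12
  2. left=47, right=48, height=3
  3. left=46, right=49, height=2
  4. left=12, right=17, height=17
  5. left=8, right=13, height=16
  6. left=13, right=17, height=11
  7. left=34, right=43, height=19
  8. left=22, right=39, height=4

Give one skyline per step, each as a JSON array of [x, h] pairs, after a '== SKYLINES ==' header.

== SKYLINES ==
[[44,12],[49,0]]
[[44,12],[49,0]]
[[44,12],[49,0]]
[[12,17],[17,0],[44,12],[49,0]]
[[8,16],[12,17],[17,0],[44,12],[49,0]]
[[8,16],[12,17],[17,0],[44,12],[49,0]]
[[8,16],[12,17],[17,0],[34,19],[43,0],[44,12],[49,0]]
[[8,16],[12,17],[17,0],[22,4],[34,19],[43,0],[44,12],[49,0]]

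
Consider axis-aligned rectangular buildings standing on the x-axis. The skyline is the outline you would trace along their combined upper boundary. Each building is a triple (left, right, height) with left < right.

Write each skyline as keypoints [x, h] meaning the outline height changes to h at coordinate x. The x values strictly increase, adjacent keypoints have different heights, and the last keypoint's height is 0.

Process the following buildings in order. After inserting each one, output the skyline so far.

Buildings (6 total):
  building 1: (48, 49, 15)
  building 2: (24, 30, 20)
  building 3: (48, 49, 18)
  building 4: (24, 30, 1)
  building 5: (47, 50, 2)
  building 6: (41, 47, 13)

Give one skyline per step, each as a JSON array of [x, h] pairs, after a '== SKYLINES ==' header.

== SKYLINES ==
[[48,15],[49,0]]
[[24,20],[30,0],[48,15],[49,0]]
[[24,20],[30,0],[48,18],[49,0]]
[[24,20],[30,0],[48,18],[49,0]]
[[24,20],[30,0],[47,2],[48,18],[49,2],[50,0]]
[[24,20],[30,0],[41,13],[47,2],[48,18],[49,2],[50,0]]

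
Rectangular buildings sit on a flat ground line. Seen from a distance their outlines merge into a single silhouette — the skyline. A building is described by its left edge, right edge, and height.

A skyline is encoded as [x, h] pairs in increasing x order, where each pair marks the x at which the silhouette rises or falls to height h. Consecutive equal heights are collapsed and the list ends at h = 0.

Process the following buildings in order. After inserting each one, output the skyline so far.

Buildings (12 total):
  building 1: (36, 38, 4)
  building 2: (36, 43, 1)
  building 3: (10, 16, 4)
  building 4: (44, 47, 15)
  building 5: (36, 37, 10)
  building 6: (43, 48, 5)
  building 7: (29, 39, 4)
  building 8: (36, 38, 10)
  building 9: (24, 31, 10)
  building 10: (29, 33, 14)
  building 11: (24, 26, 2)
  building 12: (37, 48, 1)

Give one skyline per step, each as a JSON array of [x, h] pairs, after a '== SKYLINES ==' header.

== SKYLINES ==
[[36,4],[38,0]]
[[36,4],[38,1],[43,0]]
[[10,4],[16,0],[36,4],[38,1],[43,0]]
[[10,4],[16,0],[36,4],[38,1],[43,0],[44,15],[47,0]]
[[10,4],[16,0],[36,10],[37,4],[38,1],[43,0],[44,15],[47,0]]
[[10,4],[16,0],[36,10],[37,4],[38,1],[43,5],[44,15],[47,5],[48,0]]
[[10,4],[16,0],[29,4],[36,10],[37,4],[39,1],[43,5],[44,15],[47,5],[48,0]]
[[10,4],[16,0],[29,4],[36,10],[38,4],[39,1],[43,5],[44,15],[47,5],[48,0]]
[[10,4],[16,0],[24,10],[31,4],[36,10],[38,4],[39,1],[43,5],[44,15],[47,5],[48,0]]
[[10,4],[16,0],[24,10],[29,14],[33,4],[36,10],[38,4],[39,1],[43,5],[44,15],[47,5],[48,0]]
[[10,4],[16,0],[24,10],[29,14],[33,4],[36,10],[38,4],[39,1],[43,5],[44,15],[47,5],[48,0]]
[[10,4],[16,0],[24,10],[29,14],[33,4],[36,10],[38,4],[39,1],[43,5],[44,15],[47,5],[48,0]]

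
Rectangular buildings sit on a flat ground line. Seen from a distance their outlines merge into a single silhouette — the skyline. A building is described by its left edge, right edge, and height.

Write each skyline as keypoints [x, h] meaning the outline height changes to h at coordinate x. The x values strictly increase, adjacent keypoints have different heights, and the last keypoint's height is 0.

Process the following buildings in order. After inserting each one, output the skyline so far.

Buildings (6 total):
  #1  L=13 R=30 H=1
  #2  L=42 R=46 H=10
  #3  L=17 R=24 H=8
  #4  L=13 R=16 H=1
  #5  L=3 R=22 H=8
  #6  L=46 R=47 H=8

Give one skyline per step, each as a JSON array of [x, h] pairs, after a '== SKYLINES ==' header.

== SKYLINES ==
[[13,1],[30,0]]
[[13,1],[30,0],[42,10],[46,0]]
[[13,1],[17,8],[24,1],[30,0],[42,10],[46,0]]
[[13,1],[17,8],[24,1],[30,0],[42,10],[46,0]]
[[3,8],[24,1],[30,0],[42,10],[46,0]]
[[3,8],[24,1],[30,0],[42,10],[46,8],[47,0]]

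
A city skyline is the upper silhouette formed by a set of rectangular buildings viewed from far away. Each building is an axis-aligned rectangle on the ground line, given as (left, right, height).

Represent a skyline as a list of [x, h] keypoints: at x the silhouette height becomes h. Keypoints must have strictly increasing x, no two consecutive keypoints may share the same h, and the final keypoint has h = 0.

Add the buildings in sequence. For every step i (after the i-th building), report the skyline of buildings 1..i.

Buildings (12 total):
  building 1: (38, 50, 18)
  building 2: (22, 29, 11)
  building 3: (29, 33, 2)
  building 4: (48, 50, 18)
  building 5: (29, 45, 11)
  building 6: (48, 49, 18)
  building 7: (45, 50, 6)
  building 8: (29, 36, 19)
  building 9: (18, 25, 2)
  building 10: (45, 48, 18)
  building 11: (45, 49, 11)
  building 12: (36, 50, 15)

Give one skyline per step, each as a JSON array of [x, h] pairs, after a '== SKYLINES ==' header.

== SKYLINES ==
[[38,18],[50,0]]
[[22,11],[29,0],[38,18],[50,0]]
[[22,11],[29,2],[33,0],[38,18],[50,0]]
[[22,11],[29,2],[33,0],[38,18],[50,0]]
[[22,11],[38,18],[50,0]]
[[22,11],[38,18],[50,0]]
[[22,11],[38,18],[50,0]]
[[22,11],[29,19],[36,11],[38,18],[50,0]]
[[18,2],[22,11],[29,19],[36,11],[38,18],[50,0]]
[[18,2],[22,11],[29,19],[36,11],[38,18],[50,0]]
[[18,2],[22,11],[29,19],[36,11],[38,18],[50,0]]
[[18,2],[22,11],[29,19],[36,15],[38,18],[50,0]]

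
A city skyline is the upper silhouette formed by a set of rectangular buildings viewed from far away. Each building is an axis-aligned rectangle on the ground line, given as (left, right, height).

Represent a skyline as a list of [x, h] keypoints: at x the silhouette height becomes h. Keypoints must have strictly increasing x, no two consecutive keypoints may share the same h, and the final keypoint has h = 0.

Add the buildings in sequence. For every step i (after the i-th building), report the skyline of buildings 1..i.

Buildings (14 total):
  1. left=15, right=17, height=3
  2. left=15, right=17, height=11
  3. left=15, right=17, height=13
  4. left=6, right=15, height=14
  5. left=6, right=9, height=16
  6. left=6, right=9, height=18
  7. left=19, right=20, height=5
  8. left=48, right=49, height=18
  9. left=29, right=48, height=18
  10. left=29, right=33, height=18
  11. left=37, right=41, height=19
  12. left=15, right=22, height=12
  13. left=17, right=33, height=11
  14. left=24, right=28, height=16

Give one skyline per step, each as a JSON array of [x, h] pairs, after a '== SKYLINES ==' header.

== SKYLINES ==
[[15,3],[17,0]]
[[15,11],[17,0]]
[[15,13],[17,0]]
[[6,14],[15,13],[17,0]]
[[6,16],[9,14],[15,13],[17,0]]
[[6,18],[9,14],[15,13],[17,0]]
[[6,18],[9,14],[15,13],[17,0],[19,5],[20,0]]
[[6,18],[9,14],[15,13],[17,0],[19,5],[20,0],[48,18],[49,0]]
[[6,18],[9,14],[15,13],[17,0],[19,5],[20,0],[29,18],[49,0]]
[[6,18],[9,14],[15,13],[17,0],[19,5],[20,0],[29,18],[49,0]]
[[6,18],[9,14],[15,13],[17,0],[19,5],[20,0],[29,18],[37,19],[41,18],[49,0]]
[[6,18],[9,14],[15,13],[17,12],[22,0],[29,18],[37,19],[41,18],[49,0]]
[[6,18],[9,14],[15,13],[17,12],[22,11],[29,18],[37,19],[41,18],[49,0]]
[[6,18],[9,14],[15,13],[17,12],[22,11],[24,16],[28,11],[29,18],[37,19],[41,18],[49,0]]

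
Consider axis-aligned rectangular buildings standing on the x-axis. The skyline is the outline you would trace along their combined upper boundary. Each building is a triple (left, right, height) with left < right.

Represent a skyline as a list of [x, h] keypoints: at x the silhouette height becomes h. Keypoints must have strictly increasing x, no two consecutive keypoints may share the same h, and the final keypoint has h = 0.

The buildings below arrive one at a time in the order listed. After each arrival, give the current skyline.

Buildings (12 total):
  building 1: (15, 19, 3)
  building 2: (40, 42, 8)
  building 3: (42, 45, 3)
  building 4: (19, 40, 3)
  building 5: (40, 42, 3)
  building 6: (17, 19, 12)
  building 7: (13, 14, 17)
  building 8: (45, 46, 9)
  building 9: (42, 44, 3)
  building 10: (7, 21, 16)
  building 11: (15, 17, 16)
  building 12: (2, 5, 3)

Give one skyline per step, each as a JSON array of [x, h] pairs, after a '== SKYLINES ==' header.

== SKYLINES ==
[[15,3],[19,0]]
[[15,3],[19,0],[40,8],[42,0]]
[[15,3],[19,0],[40,8],[42,3],[45,0]]
[[15,3],[40,8],[42,3],[45,0]]
[[15,3],[40,8],[42,3],[45,0]]
[[15,3],[17,12],[19,3],[40,8],[42,3],[45,0]]
[[13,17],[14,0],[15,3],[17,12],[19,3],[40,8],[42,3],[45,0]]
[[13,17],[14,0],[15,3],[17,12],[19,3],[40,8],[42,3],[45,9],[46,0]]
[[13,17],[14,0],[15,3],[17,12],[19,3],[40,8],[42,3],[45,9],[46,0]]
[[7,16],[13,17],[14,16],[21,3],[40,8],[42,3],[45,9],[46,0]]
[[7,16],[13,17],[14,16],[21,3],[40,8],[42,3],[45,9],[46,0]]
[[2,3],[5,0],[7,16],[13,17],[14,16],[21,3],[40,8],[42,3],[45,9],[46,0]]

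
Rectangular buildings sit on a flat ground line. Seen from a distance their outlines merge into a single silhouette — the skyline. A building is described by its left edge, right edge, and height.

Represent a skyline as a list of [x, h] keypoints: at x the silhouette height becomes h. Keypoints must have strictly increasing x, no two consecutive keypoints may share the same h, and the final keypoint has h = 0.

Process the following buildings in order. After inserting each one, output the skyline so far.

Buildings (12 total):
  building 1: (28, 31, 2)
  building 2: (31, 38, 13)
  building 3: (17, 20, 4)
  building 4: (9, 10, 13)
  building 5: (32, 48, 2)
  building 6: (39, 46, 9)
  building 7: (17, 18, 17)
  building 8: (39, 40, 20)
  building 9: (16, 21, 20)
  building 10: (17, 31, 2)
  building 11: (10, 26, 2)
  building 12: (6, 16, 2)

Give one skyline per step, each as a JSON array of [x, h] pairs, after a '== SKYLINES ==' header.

== SKYLINES ==
[[28,2],[31,0]]
[[28,2],[31,13],[38,0]]
[[17,4],[20,0],[28,2],[31,13],[38,0]]
[[9,13],[10,0],[17,4],[20,0],[28,2],[31,13],[38,0]]
[[9,13],[10,0],[17,4],[20,0],[28,2],[31,13],[38,2],[48,0]]
[[9,13],[10,0],[17,4],[20,0],[28,2],[31,13],[38,2],[39,9],[46,2],[48,0]]
[[9,13],[10,0],[17,17],[18,4],[20,0],[28,2],[31,13],[38,2],[39,9],[46,2],[48,0]]
[[9,13],[10,0],[17,17],[18,4],[20,0],[28,2],[31,13],[38,2],[39,20],[40,9],[46,2],[48,0]]
[[9,13],[10,0],[16,20],[21,0],[28,2],[31,13],[38,2],[39,20],[40,9],[46,2],[48,0]]
[[9,13],[10,0],[16,20],[21,2],[31,13],[38,2],[39,20],[40,9],[46,2],[48,0]]
[[9,13],[10,2],[16,20],[21,2],[31,13],[38,2],[39,20],[40,9],[46,2],[48,0]]
[[6,2],[9,13],[10,2],[16,20],[21,2],[31,13],[38,2],[39,20],[40,9],[46,2],[48,0]]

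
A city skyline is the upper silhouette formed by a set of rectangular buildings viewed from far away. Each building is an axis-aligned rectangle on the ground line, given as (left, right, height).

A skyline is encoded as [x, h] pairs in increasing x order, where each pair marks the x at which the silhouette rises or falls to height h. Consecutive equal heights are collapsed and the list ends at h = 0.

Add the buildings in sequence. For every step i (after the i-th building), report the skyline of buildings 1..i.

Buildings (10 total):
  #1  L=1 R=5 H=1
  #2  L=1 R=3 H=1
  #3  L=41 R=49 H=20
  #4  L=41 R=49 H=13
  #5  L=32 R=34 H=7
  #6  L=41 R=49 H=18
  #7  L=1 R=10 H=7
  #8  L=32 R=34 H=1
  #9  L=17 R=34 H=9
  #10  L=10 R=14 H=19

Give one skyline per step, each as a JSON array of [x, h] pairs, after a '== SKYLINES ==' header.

== SKYLINES ==
[[1,1],[5,0]]
[[1,1],[5,0]]
[[1,1],[5,0],[41,20],[49,0]]
[[1,1],[5,0],[41,20],[49,0]]
[[1,1],[5,0],[32,7],[34,0],[41,20],[49,0]]
[[1,1],[5,0],[32,7],[34,0],[41,20],[49,0]]
[[1,7],[10,0],[32,7],[34,0],[41,20],[49,0]]
[[1,7],[10,0],[32,7],[34,0],[41,20],[49,0]]
[[1,7],[10,0],[17,9],[34,0],[41,20],[49,0]]
[[1,7],[10,19],[14,0],[17,9],[34,0],[41,20],[49,0]]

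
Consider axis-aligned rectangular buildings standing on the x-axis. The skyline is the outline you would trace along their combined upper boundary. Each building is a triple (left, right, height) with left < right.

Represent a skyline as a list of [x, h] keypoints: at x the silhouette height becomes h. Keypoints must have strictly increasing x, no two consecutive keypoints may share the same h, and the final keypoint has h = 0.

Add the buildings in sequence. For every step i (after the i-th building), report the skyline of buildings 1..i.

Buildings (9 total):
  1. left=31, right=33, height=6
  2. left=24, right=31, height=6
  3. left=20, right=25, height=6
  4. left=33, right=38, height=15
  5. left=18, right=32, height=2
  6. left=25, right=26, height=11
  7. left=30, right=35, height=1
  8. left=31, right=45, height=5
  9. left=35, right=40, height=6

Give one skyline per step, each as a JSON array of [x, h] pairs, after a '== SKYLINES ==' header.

== SKYLINES ==
[[31,6],[33,0]]
[[24,6],[33,0]]
[[20,6],[33,0]]
[[20,6],[33,15],[38,0]]
[[18,2],[20,6],[33,15],[38,0]]
[[18,2],[20,6],[25,11],[26,6],[33,15],[38,0]]
[[18,2],[20,6],[25,11],[26,6],[33,15],[38,0]]
[[18,2],[20,6],[25,11],[26,6],[33,15],[38,5],[45,0]]
[[18,2],[20,6],[25,11],[26,6],[33,15],[38,6],[40,5],[45,0]]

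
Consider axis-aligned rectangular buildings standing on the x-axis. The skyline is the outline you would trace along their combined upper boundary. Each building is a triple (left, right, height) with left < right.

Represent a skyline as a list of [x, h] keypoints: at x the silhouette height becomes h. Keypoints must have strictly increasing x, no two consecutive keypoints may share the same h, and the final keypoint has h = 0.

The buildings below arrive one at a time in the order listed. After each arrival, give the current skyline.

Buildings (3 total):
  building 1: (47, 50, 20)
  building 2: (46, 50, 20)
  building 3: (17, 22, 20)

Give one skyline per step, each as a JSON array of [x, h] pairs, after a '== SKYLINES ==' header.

== SKYLINES ==
[[47,20],[50,0]]
[[46,20],[50,0]]
[[17,20],[22,0],[46,20],[50,0]]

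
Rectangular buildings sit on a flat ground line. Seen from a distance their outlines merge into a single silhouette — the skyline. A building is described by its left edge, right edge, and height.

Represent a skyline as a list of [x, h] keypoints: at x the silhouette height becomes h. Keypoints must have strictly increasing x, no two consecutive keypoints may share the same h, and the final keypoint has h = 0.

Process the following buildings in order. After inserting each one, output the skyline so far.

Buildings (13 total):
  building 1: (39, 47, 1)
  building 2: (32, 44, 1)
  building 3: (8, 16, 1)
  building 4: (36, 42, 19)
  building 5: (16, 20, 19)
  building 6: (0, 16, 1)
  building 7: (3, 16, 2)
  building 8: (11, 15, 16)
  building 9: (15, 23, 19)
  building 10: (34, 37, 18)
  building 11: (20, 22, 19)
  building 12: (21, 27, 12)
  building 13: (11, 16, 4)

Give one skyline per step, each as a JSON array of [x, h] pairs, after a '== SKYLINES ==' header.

== SKYLINES ==
[[39,1],[47,0]]
[[32,1],[47,0]]
[[8,1],[16,0],[32,1],[47,0]]
[[8,1],[16,0],[32,1],[36,19],[42,1],[47,0]]
[[8,1],[16,19],[20,0],[32,1],[36,19],[42,1],[47,0]]
[[0,1],[16,19],[20,0],[32,1],[36,19],[42,1],[47,0]]
[[0,1],[3,2],[16,19],[20,0],[32,1],[36,19],[42,1],[47,0]]
[[0,1],[3,2],[11,16],[15,2],[16,19],[20,0],[32,1],[36,19],[42,1],[47,0]]
[[0,1],[3,2],[11,16],[15,19],[23,0],[32,1],[36,19],[42,1],[47,0]]
[[0,1],[3,2],[11,16],[15,19],[23,0],[32,1],[34,18],[36,19],[42,1],[47,0]]
[[0,1],[3,2],[11,16],[15,19],[23,0],[32,1],[34,18],[36,19],[42,1],[47,0]]
[[0,1],[3,2],[11,16],[15,19],[23,12],[27,0],[32,1],[34,18],[36,19],[42,1],[47,0]]
[[0,1],[3,2],[11,16],[15,19],[23,12],[27,0],[32,1],[34,18],[36,19],[42,1],[47,0]]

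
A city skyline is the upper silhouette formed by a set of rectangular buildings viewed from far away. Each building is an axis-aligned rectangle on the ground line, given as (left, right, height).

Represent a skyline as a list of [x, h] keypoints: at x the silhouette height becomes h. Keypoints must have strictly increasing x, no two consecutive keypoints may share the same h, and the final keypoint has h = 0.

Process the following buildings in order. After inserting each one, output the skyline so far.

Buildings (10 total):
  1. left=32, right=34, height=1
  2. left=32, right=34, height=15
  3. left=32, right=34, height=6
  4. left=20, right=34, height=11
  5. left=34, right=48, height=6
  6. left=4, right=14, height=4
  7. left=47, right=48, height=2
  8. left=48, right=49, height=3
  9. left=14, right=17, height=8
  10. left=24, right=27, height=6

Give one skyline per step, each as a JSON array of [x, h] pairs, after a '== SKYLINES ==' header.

== SKYLINES ==
[[32,1],[34,0]]
[[32,15],[34,0]]
[[32,15],[34,0]]
[[20,11],[32,15],[34,0]]
[[20,11],[32,15],[34,6],[48,0]]
[[4,4],[14,0],[20,11],[32,15],[34,6],[48,0]]
[[4,4],[14,0],[20,11],[32,15],[34,6],[48,0]]
[[4,4],[14,0],[20,11],[32,15],[34,6],[48,3],[49,0]]
[[4,4],[14,8],[17,0],[20,11],[32,15],[34,6],[48,3],[49,0]]
[[4,4],[14,8],[17,0],[20,11],[32,15],[34,6],[48,3],[49,0]]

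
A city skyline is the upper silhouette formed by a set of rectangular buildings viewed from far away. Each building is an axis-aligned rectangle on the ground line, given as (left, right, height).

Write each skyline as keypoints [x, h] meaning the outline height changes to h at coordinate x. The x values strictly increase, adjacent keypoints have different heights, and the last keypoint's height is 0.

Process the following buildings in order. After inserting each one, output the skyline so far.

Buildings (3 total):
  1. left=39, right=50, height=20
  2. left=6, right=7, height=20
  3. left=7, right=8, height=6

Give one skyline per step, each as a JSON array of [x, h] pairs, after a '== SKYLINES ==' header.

== SKYLINES ==
[[39,20],[50,0]]
[[6,20],[7,0],[39,20],[50,0]]
[[6,20],[7,6],[8,0],[39,20],[50,0]]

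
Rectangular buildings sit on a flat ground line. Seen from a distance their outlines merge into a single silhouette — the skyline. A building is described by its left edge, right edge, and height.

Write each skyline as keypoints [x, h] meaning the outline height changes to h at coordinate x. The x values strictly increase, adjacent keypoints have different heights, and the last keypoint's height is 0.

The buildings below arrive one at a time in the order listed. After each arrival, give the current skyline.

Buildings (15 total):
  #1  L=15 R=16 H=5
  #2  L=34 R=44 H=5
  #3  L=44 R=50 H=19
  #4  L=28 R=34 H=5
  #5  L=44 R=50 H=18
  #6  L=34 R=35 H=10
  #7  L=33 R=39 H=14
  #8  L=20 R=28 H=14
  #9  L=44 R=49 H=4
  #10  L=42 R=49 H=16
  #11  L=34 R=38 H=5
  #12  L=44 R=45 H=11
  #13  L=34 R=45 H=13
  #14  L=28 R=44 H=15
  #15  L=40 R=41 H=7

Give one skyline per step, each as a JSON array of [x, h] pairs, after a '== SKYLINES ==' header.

== SKYLINES ==
[[15,5],[16,0]]
[[15,5],[16,0],[34,5],[44,0]]
[[15,5],[16,0],[34,5],[44,19],[50,0]]
[[15,5],[16,0],[28,5],[44,19],[50,0]]
[[15,5],[16,0],[28,5],[44,19],[50,0]]
[[15,5],[16,0],[28,5],[34,10],[35,5],[44,19],[50,0]]
[[15,5],[16,0],[28,5],[33,14],[39,5],[44,19],[50,0]]
[[15,5],[16,0],[20,14],[28,5],[33,14],[39,5],[44,19],[50,0]]
[[15,5],[16,0],[20,14],[28,5],[33,14],[39,5],[44,19],[50,0]]
[[15,5],[16,0],[20,14],[28,5],[33,14],[39,5],[42,16],[44,19],[50,0]]
[[15,5],[16,0],[20,14],[28,5],[33,14],[39,5],[42,16],[44,19],[50,0]]
[[15,5],[16,0],[20,14],[28,5],[33,14],[39,5],[42,16],[44,19],[50,0]]
[[15,5],[16,0],[20,14],[28,5],[33,14],[39,13],[42,16],[44,19],[50,0]]
[[15,5],[16,0],[20,14],[28,15],[42,16],[44,19],[50,0]]
[[15,5],[16,0],[20,14],[28,15],[42,16],[44,19],[50,0]]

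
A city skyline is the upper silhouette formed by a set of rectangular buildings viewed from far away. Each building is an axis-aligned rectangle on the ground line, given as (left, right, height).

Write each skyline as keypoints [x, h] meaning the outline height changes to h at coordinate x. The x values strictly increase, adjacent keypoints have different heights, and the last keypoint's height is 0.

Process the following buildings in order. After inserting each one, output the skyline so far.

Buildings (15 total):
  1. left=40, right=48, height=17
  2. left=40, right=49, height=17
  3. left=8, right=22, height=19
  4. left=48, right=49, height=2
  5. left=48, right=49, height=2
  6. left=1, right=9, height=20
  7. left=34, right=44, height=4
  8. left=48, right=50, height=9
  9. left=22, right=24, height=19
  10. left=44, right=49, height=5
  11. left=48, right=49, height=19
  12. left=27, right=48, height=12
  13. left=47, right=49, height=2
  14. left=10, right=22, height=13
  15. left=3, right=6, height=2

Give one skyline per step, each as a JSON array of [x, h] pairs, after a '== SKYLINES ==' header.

== SKYLINES ==
[[40,17],[48,0]]
[[40,17],[49,0]]
[[8,19],[22,0],[40,17],[49,0]]
[[8,19],[22,0],[40,17],[49,0]]
[[8,19],[22,0],[40,17],[49,0]]
[[1,20],[9,19],[22,0],[40,17],[49,0]]
[[1,20],[9,19],[22,0],[34,4],[40,17],[49,0]]
[[1,20],[9,19],[22,0],[34,4],[40,17],[49,9],[50,0]]
[[1,20],[9,19],[24,0],[34,4],[40,17],[49,9],[50,0]]
[[1,20],[9,19],[24,0],[34,4],[40,17],[49,9],[50,0]]
[[1,20],[9,19],[24,0],[34,4],[40,17],[48,19],[49,9],[50,0]]
[[1,20],[9,19],[24,0],[27,12],[40,17],[48,19],[49,9],[50,0]]
[[1,20],[9,19],[24,0],[27,12],[40,17],[48,19],[49,9],[50,0]]
[[1,20],[9,19],[24,0],[27,12],[40,17],[48,19],[49,9],[50,0]]
[[1,20],[9,19],[24,0],[27,12],[40,17],[48,19],[49,9],[50,0]]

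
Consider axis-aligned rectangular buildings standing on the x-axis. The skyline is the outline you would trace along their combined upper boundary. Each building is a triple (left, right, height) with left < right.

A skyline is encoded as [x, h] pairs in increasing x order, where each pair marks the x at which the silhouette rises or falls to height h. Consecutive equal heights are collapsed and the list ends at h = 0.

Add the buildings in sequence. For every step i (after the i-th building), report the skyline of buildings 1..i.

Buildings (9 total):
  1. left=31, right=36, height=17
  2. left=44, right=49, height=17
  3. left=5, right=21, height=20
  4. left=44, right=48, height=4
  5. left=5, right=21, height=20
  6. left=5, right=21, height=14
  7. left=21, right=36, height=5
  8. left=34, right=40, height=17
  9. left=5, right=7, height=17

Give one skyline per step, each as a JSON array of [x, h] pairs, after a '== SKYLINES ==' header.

== SKYLINES ==
[[31,17],[36,0]]
[[31,17],[36,0],[44,17],[49,0]]
[[5,20],[21,0],[31,17],[36,0],[44,17],[49,0]]
[[5,20],[21,0],[31,17],[36,0],[44,17],[49,0]]
[[5,20],[21,0],[31,17],[36,0],[44,17],[49,0]]
[[5,20],[21,0],[31,17],[36,0],[44,17],[49,0]]
[[5,20],[21,5],[31,17],[36,0],[44,17],[49,0]]
[[5,20],[21,5],[31,17],[40,0],[44,17],[49,0]]
[[5,20],[21,5],[31,17],[40,0],[44,17],[49,0]]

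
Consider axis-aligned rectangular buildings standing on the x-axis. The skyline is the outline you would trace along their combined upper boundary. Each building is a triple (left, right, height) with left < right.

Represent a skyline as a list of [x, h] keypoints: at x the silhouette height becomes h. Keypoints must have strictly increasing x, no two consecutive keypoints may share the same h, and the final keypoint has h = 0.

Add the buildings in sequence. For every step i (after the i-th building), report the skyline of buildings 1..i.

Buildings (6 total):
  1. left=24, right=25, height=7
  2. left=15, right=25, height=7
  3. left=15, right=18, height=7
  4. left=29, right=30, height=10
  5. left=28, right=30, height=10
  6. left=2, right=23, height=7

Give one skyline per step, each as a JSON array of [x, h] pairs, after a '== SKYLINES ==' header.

== SKYLINES ==
[[24,7],[25,0]]
[[15,7],[25,0]]
[[15,7],[25,0]]
[[15,7],[25,0],[29,10],[30,0]]
[[15,7],[25,0],[28,10],[30,0]]
[[2,7],[25,0],[28,10],[30,0]]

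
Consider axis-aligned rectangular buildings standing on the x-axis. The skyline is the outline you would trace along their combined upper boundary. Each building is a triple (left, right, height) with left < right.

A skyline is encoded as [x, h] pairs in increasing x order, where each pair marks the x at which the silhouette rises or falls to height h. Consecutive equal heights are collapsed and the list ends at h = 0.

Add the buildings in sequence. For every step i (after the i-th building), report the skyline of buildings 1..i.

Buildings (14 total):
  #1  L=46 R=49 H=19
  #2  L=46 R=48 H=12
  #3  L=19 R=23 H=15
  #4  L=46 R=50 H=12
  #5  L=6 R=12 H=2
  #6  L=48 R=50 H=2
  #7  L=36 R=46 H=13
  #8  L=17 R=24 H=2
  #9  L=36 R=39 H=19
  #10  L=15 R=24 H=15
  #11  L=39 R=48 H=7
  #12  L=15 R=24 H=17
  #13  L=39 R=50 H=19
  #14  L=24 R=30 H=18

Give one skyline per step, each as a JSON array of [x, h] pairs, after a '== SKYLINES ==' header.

== SKYLINES ==
[[46,19],[49,0]]
[[46,19],[49,0]]
[[19,15],[23,0],[46,19],[49,0]]
[[19,15],[23,0],[46,19],[49,12],[50,0]]
[[6,2],[12,0],[19,15],[23,0],[46,19],[49,12],[50,0]]
[[6,2],[12,0],[19,15],[23,0],[46,19],[49,12],[50,0]]
[[6,2],[12,0],[19,15],[23,0],[36,13],[46,19],[49,12],[50,0]]
[[6,2],[12,0],[17,2],[19,15],[23,2],[24,0],[36,13],[46,19],[49,12],[50,0]]
[[6,2],[12,0],[17,2],[19,15],[23,2],[24,0],[36,19],[39,13],[46,19],[49,12],[50,0]]
[[6,2],[12,0],[15,15],[24,0],[36,19],[39,13],[46,19],[49,12],[50,0]]
[[6,2],[12,0],[15,15],[24,0],[36,19],[39,13],[46,19],[49,12],[50,0]]
[[6,2],[12,0],[15,17],[24,0],[36,19],[39,13],[46,19],[49,12],[50,0]]
[[6,2],[12,0],[15,17],[24,0],[36,19],[50,0]]
[[6,2],[12,0],[15,17],[24,18],[30,0],[36,19],[50,0]]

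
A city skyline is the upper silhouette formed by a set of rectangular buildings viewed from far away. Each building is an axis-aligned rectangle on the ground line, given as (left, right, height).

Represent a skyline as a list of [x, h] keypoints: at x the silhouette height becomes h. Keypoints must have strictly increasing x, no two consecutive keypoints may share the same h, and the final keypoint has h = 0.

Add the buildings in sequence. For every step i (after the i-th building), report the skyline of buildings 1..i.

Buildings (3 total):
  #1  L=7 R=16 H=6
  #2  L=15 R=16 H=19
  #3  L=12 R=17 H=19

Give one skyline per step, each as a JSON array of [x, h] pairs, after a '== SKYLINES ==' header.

== SKYLINES ==
[[7,6],[16,0]]
[[7,6],[15,19],[16,0]]
[[7,6],[12,19],[17,0]]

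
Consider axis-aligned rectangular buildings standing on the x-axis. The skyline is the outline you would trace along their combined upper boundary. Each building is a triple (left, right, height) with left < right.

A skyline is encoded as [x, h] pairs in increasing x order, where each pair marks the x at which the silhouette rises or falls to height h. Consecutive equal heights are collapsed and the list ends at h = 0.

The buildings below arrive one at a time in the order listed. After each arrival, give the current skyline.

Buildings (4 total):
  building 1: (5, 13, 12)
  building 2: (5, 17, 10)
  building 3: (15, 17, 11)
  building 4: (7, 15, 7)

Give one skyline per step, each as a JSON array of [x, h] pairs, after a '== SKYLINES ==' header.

== SKYLINES ==
[[5,12],[13,0]]
[[5,12],[13,10],[17,0]]
[[5,12],[13,10],[15,11],[17,0]]
[[5,12],[13,10],[15,11],[17,0]]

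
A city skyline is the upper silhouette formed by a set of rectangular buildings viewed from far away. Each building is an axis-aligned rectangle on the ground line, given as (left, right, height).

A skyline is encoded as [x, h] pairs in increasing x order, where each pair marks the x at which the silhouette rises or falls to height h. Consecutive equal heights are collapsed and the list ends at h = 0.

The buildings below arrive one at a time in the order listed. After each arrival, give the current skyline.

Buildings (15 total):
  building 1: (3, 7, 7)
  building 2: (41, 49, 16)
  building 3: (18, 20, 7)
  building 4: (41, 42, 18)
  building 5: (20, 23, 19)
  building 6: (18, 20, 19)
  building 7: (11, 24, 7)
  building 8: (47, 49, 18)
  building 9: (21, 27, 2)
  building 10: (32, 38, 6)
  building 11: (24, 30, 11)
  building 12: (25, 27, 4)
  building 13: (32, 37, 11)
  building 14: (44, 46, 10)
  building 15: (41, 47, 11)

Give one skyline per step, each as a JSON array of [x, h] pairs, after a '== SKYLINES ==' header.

== SKYLINES ==
[[3,7],[7,0]]
[[3,7],[7,0],[41,16],[49,0]]
[[3,7],[7,0],[18,7],[20,0],[41,16],[49,0]]
[[3,7],[7,0],[18,7],[20,0],[41,18],[42,16],[49,0]]
[[3,7],[7,0],[18,7],[20,19],[23,0],[41,18],[42,16],[49,0]]
[[3,7],[7,0],[18,19],[23,0],[41,18],[42,16],[49,0]]
[[3,7],[7,0],[11,7],[18,19],[23,7],[24,0],[41,18],[42,16],[49,0]]
[[3,7],[7,0],[11,7],[18,19],[23,7],[24,0],[41,18],[42,16],[47,18],[49,0]]
[[3,7],[7,0],[11,7],[18,19],[23,7],[24,2],[27,0],[41,18],[42,16],[47,18],[49,0]]
[[3,7],[7,0],[11,7],[18,19],[23,7],[24,2],[27,0],[32,6],[38,0],[41,18],[42,16],[47,18],[49,0]]
[[3,7],[7,0],[11,7],[18,19],[23,7],[24,11],[30,0],[32,6],[38,0],[41,18],[42,16],[47,18],[49,0]]
[[3,7],[7,0],[11,7],[18,19],[23,7],[24,11],[30,0],[32,6],[38,0],[41,18],[42,16],[47,18],[49,0]]
[[3,7],[7,0],[11,7],[18,19],[23,7],[24,11],[30,0],[32,11],[37,6],[38,0],[41,18],[42,16],[47,18],[49,0]]
[[3,7],[7,0],[11,7],[18,19],[23,7],[24,11],[30,0],[32,11],[37,6],[38,0],[41,18],[42,16],[47,18],[49,0]]
[[3,7],[7,0],[11,7],[18,19],[23,7],[24,11],[30,0],[32,11],[37,6],[38,0],[41,18],[42,16],[47,18],[49,0]]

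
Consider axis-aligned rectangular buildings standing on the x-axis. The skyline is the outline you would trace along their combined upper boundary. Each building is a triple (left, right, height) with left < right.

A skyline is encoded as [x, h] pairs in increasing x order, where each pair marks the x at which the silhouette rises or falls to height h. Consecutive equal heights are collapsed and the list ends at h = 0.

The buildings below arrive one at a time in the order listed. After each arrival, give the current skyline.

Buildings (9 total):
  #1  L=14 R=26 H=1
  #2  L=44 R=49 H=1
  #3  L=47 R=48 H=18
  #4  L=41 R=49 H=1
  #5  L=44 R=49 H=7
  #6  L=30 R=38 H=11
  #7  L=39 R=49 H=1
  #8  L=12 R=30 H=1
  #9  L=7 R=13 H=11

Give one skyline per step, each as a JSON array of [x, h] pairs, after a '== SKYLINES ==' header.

== SKYLINES ==
[[14,1],[26,0]]
[[14,1],[26,0],[44,1],[49,0]]
[[14,1],[26,0],[44,1],[47,18],[48,1],[49,0]]
[[14,1],[26,0],[41,1],[47,18],[48,1],[49,0]]
[[14,1],[26,0],[41,1],[44,7],[47,18],[48,7],[49,0]]
[[14,1],[26,0],[30,11],[38,0],[41,1],[44,7],[47,18],[48,7],[49,0]]
[[14,1],[26,0],[30,11],[38,0],[39,1],[44,7],[47,18],[48,7],[49,0]]
[[12,1],[30,11],[38,0],[39,1],[44,7],[47,18],[48,7],[49,0]]
[[7,11],[13,1],[30,11],[38,0],[39,1],[44,7],[47,18],[48,7],[49,0]]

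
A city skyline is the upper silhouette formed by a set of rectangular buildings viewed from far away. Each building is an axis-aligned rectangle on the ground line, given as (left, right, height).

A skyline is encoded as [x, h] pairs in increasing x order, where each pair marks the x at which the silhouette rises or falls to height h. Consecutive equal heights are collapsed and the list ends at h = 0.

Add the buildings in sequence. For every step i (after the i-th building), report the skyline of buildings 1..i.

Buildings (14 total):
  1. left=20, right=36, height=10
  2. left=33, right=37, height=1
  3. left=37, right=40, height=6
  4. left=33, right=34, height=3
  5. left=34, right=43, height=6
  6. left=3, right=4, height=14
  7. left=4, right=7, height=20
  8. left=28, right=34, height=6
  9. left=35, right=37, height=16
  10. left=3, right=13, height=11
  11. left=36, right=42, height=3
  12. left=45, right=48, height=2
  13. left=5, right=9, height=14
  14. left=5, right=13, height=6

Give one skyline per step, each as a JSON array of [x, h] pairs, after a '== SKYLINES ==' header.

== SKYLINES ==
[[20,10],[36,0]]
[[20,10],[36,1],[37,0]]
[[20,10],[36,1],[37,6],[40,0]]
[[20,10],[36,1],[37,6],[40,0]]
[[20,10],[36,6],[43,0]]
[[3,14],[4,0],[20,10],[36,6],[43,0]]
[[3,14],[4,20],[7,0],[20,10],[36,6],[43,0]]
[[3,14],[4,20],[7,0],[20,10],[36,6],[43,0]]
[[3,14],[4,20],[7,0],[20,10],[35,16],[37,6],[43,0]]
[[3,14],[4,20],[7,11],[13,0],[20,10],[35,16],[37,6],[43,0]]
[[3,14],[4,20],[7,11],[13,0],[20,10],[35,16],[37,6],[43,0]]
[[3,14],[4,20],[7,11],[13,0],[20,10],[35,16],[37,6],[43,0],[45,2],[48,0]]
[[3,14],[4,20],[7,14],[9,11],[13,0],[20,10],[35,16],[37,6],[43,0],[45,2],[48,0]]
[[3,14],[4,20],[7,14],[9,11],[13,0],[20,10],[35,16],[37,6],[43,0],[45,2],[48,0]]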